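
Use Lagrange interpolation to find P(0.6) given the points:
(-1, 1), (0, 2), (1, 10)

Lagrange interpolation formula:
P(x) = Σ yᵢ × Lᵢ(x)
where Lᵢ(x) = Π_{j≠i} (x - xⱼ)/(xᵢ - xⱼ)

L_0(0.6) = (0.6 - 0)/(-1 - 0) × (0.6 - 1)/(-1 - 1) = -0.120000
L_1(0.6) = (0.6 - (-1))/(0 - (-1)) × (0.6 - 1)/(0 - 1) = 0.640000
L_2(0.6) = (0.6 - (-1))/(1 - (-1)) × (0.6 - 0)/(1 - 0) = 0.480000

P(0.6) = 1×L_0(0.6) + 2×L_1(0.6) + 10×L_2(0.6)
P(0.6) = 5.960000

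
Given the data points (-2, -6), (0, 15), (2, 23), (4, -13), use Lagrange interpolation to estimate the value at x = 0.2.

Lagrange interpolation formula:
P(x) = Σ yᵢ × Lᵢ(x)
where Lᵢ(x) = Π_{j≠i} (x - xⱼ)/(xᵢ - xⱼ)

L_0(0.2) = (0.2 - 0)/(-2 - 0) × (0.2 - 2)/(-2 - 2) × (0.2 - 4)/(-2 - 4) = -0.028500
L_1(0.2) = (0.2 - (-2))/(0 - (-2)) × (0.2 - 2)/(0 - 2) × (0.2 - 4)/(0 - 4) = 0.940500
L_2(0.2) = (0.2 - (-2))/(2 - (-2)) × (0.2 - 0)/(2 - 0) × (0.2 - 4)/(2 - 4) = 0.104500
L_3(0.2) = (0.2 - (-2))/(4 - (-2)) × (0.2 - 0)/(4 - 0) × (0.2 - 2)/(4 - 2) = -0.016500

P(0.2) = (-6)×L_0(0.2) + 15×L_1(0.2) + 23×L_2(0.2) + (-13)×L_3(0.2)
P(0.2) = 16.896500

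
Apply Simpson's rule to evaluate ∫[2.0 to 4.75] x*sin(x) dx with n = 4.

f(x) = x*sin(x)
a = 2.0, b = 4.75, n = 4
h = (b - a)/n = 0.687500

Simpson's rule: (h/3)[f(x₀) + 4f(x₁) + 2f(x₂) + ... + f(xₙ)]

x_0 = 2.0000, f(x_0) = 1.818595, coefficient = 1
x_1 = 2.6875, f(x_1) = 1.178864, coefficient = 4
x_2 = 3.3750, f(x_2) = -0.780617, coefficient = 2
x_3 = 4.0625, f(x_3) = -3.234363, coefficient = 4
x_4 = 4.7500, f(x_4) = -4.746641, coefficient = 1

I ≈ (0.687500/3) × -12.711276 = -2.913001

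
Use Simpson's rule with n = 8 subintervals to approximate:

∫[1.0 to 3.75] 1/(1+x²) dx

f(x) = 1/(1+x²)
a = 1.0, b = 3.75, n = 8
h = (b - a)/n = 0.343750

Simpson's rule: (h/3)[f(x₀) + 4f(x₁) + 2f(x₂) + ... + f(xₙ)]

x_0 = 1.0000, f(x_0) = 0.500000, coefficient = 1
x_1 = 1.3438, f(x_1) = 0.356422, coefficient = 4
x_2 = 1.6875, f(x_2) = 0.259898, coefficient = 2
x_3 = 2.0312, f(x_3) = 0.195085, coefficient = 4
x_4 = 2.3750, f(x_4) = 0.150588, coefficient = 2
x_5 = 2.7188, f(x_5) = 0.119167, coefficient = 4
x_6 = 3.0625, f(x_6) = 0.096349, coefficient = 2
x_7 = 3.4062, f(x_7) = 0.079349, coefficient = 4
x_8 = 3.7500, f(x_8) = 0.066390, coefficient = 1

I ≈ (0.343750/3) × 4.580152 = 0.524809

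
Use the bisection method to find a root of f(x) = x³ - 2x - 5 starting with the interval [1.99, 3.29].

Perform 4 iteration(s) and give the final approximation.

f(x) = x³ - 2x - 5
Initial interval: [1.99, 3.29]

Iteration 1:
  c_1 = (1.990000 + 3.290000)/2 = 2.640000
  f(c_1) = f(2.640000) = 8.119744
  f(a) × f(c) < 0, new interval: [1.990000, 2.640000]
Iteration 2:
  c_2 = (1.990000 + 2.640000)/2 = 2.315000
  f(c_2) = f(2.315000) = 2.776606
  f(a) × f(c) < 0, new interval: [1.990000, 2.315000]
Iteration 3:
  c_3 = (1.990000 + 2.315000)/2 = 2.152500
  f(c_3) = f(2.152500) = 0.668084
  f(a) × f(c) < 0, new interval: [1.990000, 2.152500]
Iteration 4:
  c_4 = (1.990000 + 2.152500)/2 = 2.071250
  f(c_4) = f(2.071250) = -0.256679
  f(a) × f(c) ≥ 0, new interval: [2.071250, 2.152500]

After 4 iteration(s), the approximation is c_4 = 2.071250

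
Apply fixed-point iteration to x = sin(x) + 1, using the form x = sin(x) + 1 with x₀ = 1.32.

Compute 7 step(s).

Equation: x = sin(x) + 1
Fixed-point form: x = sin(x) + 1
x₀ = 1.32

x_1 = g(1.320000) = 1.968715
x_2 = g(1.968715) = 1.921869
x_3 = g(1.921869) = 1.939004
x_4 = g(1.939004) = 1.932974
x_5 = g(1.932974) = 1.935127
x_6 = g(1.935127) = 1.934362
x_7 = g(1.934362) = 1.934635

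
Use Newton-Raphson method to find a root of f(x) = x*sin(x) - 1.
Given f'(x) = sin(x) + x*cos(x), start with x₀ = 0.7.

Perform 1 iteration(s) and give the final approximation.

f(x) = x*sin(x) - 1
f'(x) = sin(x) + x*cos(x)
x₀ = 0.7

Newton-Raphson formula: x_{n+1} = x_n - f(x_n)/f'(x_n)

Iteration 1:
  f(0.700000) = -0.549048
  f'(0.700000) = 1.179607
  x_1 = 0.700000 - (-0.549048)/1.179607 = 1.165450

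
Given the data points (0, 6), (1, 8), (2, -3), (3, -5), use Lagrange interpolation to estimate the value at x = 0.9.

Lagrange interpolation formula:
P(x) = Σ yᵢ × Lᵢ(x)
where Lᵢ(x) = Π_{j≠i} (x - xⱼ)/(xᵢ - xⱼ)

L_0(0.9) = (0.9 - 1)/(0 - 1) × (0.9 - 2)/(0 - 2) × (0.9 - 3)/(0 - 3) = 0.038500
L_1(0.9) = (0.9 - 0)/(1 - 0) × (0.9 - 2)/(1 - 2) × (0.9 - 3)/(1 - 3) = 1.039500
L_2(0.9) = (0.9 - 0)/(2 - 0) × (0.9 - 1)/(2 - 1) × (0.9 - 3)/(2 - 3) = -0.094500
L_3(0.9) = (0.9 - 0)/(3 - 0) × (0.9 - 1)/(3 - 1) × (0.9 - 2)/(3 - 2) = 0.016500

P(0.9) = 6×L_0(0.9) + 8×L_1(0.9) + (-3)×L_2(0.9) + (-5)×L_3(0.9)
P(0.9) = 8.748000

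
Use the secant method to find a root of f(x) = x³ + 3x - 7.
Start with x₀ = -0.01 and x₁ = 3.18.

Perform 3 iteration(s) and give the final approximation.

f(x) = x³ + 3x - 7
x₀ = -0.01, x₁ = 3.18

Secant formula: x_{n+1} = x_n - f(x_n)(x_n - x_{n-1})/(f(x_n) - f(x_{n-1}))

Iteration 1:
  f(-0.010000) = -7.030001
  f(3.180000) = 34.697432
  x_2 = 3.180000 - 34.697432×(3.180000 - (-0.010000))/(34.697432 - (-7.030001))
       = 0.527433
Iteration 2:
  f(3.180000) = 34.697432
  f(0.527433) = -5.270976
  x_3 = 0.527433 - (-5.270976)×(0.527433 - 3.180000)/(-5.270976 - 34.697432)
       = 0.877250
Iteration 3:
  f(0.527433) = -5.270976
  f(0.877250) = -3.693148
  x_4 = 0.877250 - (-3.693148)×(0.877250 - 0.527433)/(-3.693148 - (-5.270976))
       = 1.696049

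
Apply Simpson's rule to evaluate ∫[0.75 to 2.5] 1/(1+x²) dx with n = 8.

f(x) = 1/(1+x²)
a = 0.75, b = 2.5, n = 8
h = (b - a)/n = 0.218750

Simpson's rule: (h/3)[f(x₀) + 4f(x₁) + 2f(x₂) + ... + f(xₙ)]

x_0 = 0.7500, f(x_0) = 0.640000, coefficient = 1
x_1 = 0.9688, f(x_1) = 0.515869, coefficient = 4
x_2 = 1.1875, f(x_2) = 0.414911, coefficient = 2
x_3 = 1.4062, f(x_3) = 0.335848, coefficient = 4
x_4 = 1.6250, f(x_4) = 0.274678, coefficient = 2
x_5 = 1.8438, f(x_5) = 0.227303, coefficient = 4
x_6 = 2.0625, f(x_6) = 0.190335, coefficient = 2
x_7 = 2.2812, f(x_7) = 0.161184, coefficient = 4
x_8 = 2.5000, f(x_8) = 0.137931, coefficient = 1

I ≈ (0.218750/3) × 7.498592 = 0.546772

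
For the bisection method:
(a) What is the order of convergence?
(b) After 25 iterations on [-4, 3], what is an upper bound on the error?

(a) Bisection has linear (order 1) convergence; the error is halved each step.

(b) Error bound = (b-a)/2^n = (3 - (-4))/2^{25}
    = 7/2^{25}

(a) 1 (linear); (b) error ≤ 2.09e-07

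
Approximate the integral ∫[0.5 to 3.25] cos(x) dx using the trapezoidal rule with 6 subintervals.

f(x) = cos(x)
a = 0.5, b = 3.25, n = 6
h = (b - a)/n = 0.458333

Trapezoidal rule: (h/2)[f(x₀) + 2f(x₁) + 2f(x₂) + ... + f(xₙ)]

x_0 = 0.5000, f(x_0) = 0.877583, coefficient = 1
x_1 = 0.9583, f(x_1) = 0.574885, coefficient = 2
x_2 = 1.4167, f(x_2) = 0.153520, coefficient = 2
x_3 = 1.8750, f(x_3) = -0.299534, coefficient = 2
x_4 = 2.3333, f(x_4) = -0.690758, coefficient = 2
x_5 = 2.7917, f(x_5) = -0.939398, coefficient = 2
x_6 = 3.2500, f(x_6) = -0.994130, coefficient = 1

I ≈ (0.458333/2) × -2.519117 = -0.577298
Exact value: -0.587621
Error: 0.010323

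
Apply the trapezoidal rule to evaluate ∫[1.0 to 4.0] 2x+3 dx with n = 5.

f(x) = 2x+3
a = 1.0, b = 4.0, n = 5
h = (b - a)/n = 0.600000

Trapezoidal rule: (h/2)[f(x₀) + 2f(x₁) + 2f(x₂) + ... + f(xₙ)]

x_0 = 1.0000, f(x_0) = 5.000000, coefficient = 1
x_1 = 1.6000, f(x_1) = 6.200000, coefficient = 2
x_2 = 2.2000, f(x_2) = 7.400000, coefficient = 2
x_3 = 2.8000, f(x_3) = 8.600000, coefficient = 2
x_4 = 3.4000, f(x_4) = 9.800000, coefficient = 2
x_5 = 4.0000, f(x_5) = 11.000000, coefficient = 1

I ≈ (0.600000/2) × 80.000000 = 24.000000
Exact value: 24.000000
Error: 0.000000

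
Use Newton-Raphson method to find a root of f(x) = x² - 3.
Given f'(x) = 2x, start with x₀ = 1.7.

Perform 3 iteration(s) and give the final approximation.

f(x) = x² - 3
f'(x) = 2x
x₀ = 1.7

Newton-Raphson formula: x_{n+1} = x_n - f(x_n)/f'(x_n)

Iteration 1:
  f(1.700000) = -0.110000
  f'(1.700000) = 3.400000
  x_1 = 1.700000 - (-0.110000)/3.400000 = 1.732353
Iteration 2:
  f(1.732353) = 0.001047
  f'(1.732353) = 3.464706
  x_2 = 1.732353 - 0.001047/3.464706 = 1.732051
Iteration 3:
  f(1.732051) = 0.000000
  f'(1.732051) = 3.464102
  x_3 = 1.732051 - 0.000000/3.464102 = 1.732051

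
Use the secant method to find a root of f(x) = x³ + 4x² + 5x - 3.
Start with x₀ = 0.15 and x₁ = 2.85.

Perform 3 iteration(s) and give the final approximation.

f(x) = x³ + 4x² + 5x - 3
x₀ = 0.15, x₁ = 2.85

Secant formula: x_{n+1} = x_n - f(x_n)(x_n - x_{n-1})/(f(x_n) - f(x_{n-1}))

Iteration 1:
  f(0.150000) = -2.156625
  f(2.850000) = 66.889125
  x_2 = 2.850000 - 66.889125×(2.850000 - 0.150000)/(66.889125 - (-2.156625))
       = 0.234334
Iteration 2:
  f(2.850000) = 66.889125
  f(0.234334) = -1.595814
  x_3 = 0.234334 - (-1.595814)×(0.234334 - 2.850000)/(-1.595814 - 66.889125)
       = 0.295283
Iteration 3:
  f(0.234334) = -1.595814
  f(0.295283) = -1.149069
  x_4 = 0.295283 - (-1.149069)×(0.295283 - 0.234334)/(-1.149069 - (-1.595814))
       = 0.452051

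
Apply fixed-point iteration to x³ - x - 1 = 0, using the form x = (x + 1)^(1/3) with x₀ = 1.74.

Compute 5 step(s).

Equation: x³ - x - 1 = 0
Fixed-point form: x = (x + 1)^(1/3)
x₀ = 1.74

x_1 = g(1.740000) = 1.399319
x_2 = g(1.399319) = 1.338739
x_3 = g(1.338739) = 1.327376
x_4 = g(1.327376) = 1.325223
x_5 = g(1.325223) = 1.324814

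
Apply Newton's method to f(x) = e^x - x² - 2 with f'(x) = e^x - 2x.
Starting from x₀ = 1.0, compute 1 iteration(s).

f(x) = e^x - x² - 2
f'(x) = e^x - 2x
x₀ = 1.0

Newton-Raphson formula: x_{n+1} = x_n - f(x_n)/f'(x_n)

Iteration 1:
  f(1.000000) = -0.281718
  f'(1.000000) = 0.718282
  x_1 = 1.000000 - (-0.281718)/0.718282 = 1.392211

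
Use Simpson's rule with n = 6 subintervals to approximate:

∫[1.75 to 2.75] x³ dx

f(x) = x³
a = 1.75, b = 2.75, n = 6
h = (b - a)/n = 0.166667

Simpson's rule: (h/3)[f(x₀) + 4f(x₁) + 2f(x₂) + ... + f(xₙ)]

x_0 = 1.7500, f(x_0) = 5.359375, coefficient = 1
x_1 = 1.9167, f(x_1) = 7.041088, coefficient = 4
x_2 = 2.0833, f(x_2) = 9.042245, coefficient = 2
x_3 = 2.2500, f(x_3) = 11.390625, coefficient = 4
x_4 = 2.4167, f(x_4) = 14.114005, coefficient = 2
x_5 = 2.5833, f(x_5) = 17.240162, coefficient = 4
x_6 = 2.7500, f(x_6) = 20.796875, coefficient = 1

I ≈ (0.166667/3) × 215.156250 = 11.953125
Exact value: 11.953125
Error: 0.000000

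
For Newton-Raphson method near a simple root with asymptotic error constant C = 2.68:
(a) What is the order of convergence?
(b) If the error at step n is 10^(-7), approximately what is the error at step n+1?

(a) Newton-Raphson has quadratic (order 2) convergence near simple roots.
    This means |e_{n+1}| ≈ C|e_n|².

(b) With |e_n| = 10^(-7) and C = 2.68:
    |e_{n+1}| ≈ 2.68 × (10^(-7))² = 2.68 × 10^(-14)

(a) 2 (quadratic); (b) |e_{n+1}| ≈ 2.680e-14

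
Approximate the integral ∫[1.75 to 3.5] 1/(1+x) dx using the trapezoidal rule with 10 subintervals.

f(x) = 1/(1+x)
a = 1.75, b = 3.5, n = 10
h = (b - a)/n = 0.175000

Trapezoidal rule: (h/2)[f(x₀) + 2f(x₁) + 2f(x₂) + ... + f(xₙ)]

x_0 = 1.7500, f(x_0) = 0.363636, coefficient = 1
x_1 = 1.9250, f(x_1) = 0.341880, coefficient = 2
x_2 = 2.1000, f(x_2) = 0.322581, coefficient = 2
x_3 = 2.2750, f(x_3) = 0.305344, coefficient = 2
x_4 = 2.4500, f(x_4) = 0.289855, coefficient = 2
x_5 = 2.6250, f(x_5) = 0.275862, coefficient = 2
x_6 = 2.8000, f(x_6) = 0.263158, coefficient = 2
x_7 = 2.9750, f(x_7) = 0.251572, coefficient = 2
x_8 = 3.1500, f(x_8) = 0.240964, coefficient = 2
x_9 = 3.3250, f(x_9) = 0.231214, coefficient = 2
x_10 = 3.5000, f(x_10) = 0.222222, coefficient = 1

I ≈ (0.175000/2) × 5.630718 = 0.492688
Exact value: 0.492476
Error: 0.000211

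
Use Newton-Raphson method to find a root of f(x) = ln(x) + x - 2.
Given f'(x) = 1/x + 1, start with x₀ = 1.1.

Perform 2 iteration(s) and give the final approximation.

f(x) = ln(x) + x - 2
f'(x) = 1/x + 1
x₀ = 1.1

Newton-Raphson formula: x_{n+1} = x_n - f(x_n)/f'(x_n)

Iteration 1:
  f(1.100000) = -0.804690
  f'(1.100000) = 1.909091
  x_1 = 1.100000 - (-0.804690)/1.909091 = 1.521504
Iteration 2:
  f(1.521504) = -0.058796
  f'(1.521504) = 1.657244
  x_2 = 1.521504 - (-0.058796)/1.657244 = 1.556983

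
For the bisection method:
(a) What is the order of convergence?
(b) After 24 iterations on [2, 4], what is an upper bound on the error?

(a) Bisection has linear (order 1) convergence; the error is halved each step.

(b) Error bound = (b-a)/2^n = (4 - 2)/2^{24}
    = 2/2^{24}

(a) 1 (linear); (b) error ≤ 1.19e-07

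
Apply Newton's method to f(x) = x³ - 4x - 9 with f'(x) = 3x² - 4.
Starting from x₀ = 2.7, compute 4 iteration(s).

f(x) = x³ - 4x - 9
f'(x) = 3x² - 4
x₀ = 2.7

Newton-Raphson formula: x_{n+1} = x_n - f(x_n)/f'(x_n)

Iteration 1:
  f(2.700000) = -0.117000
  f'(2.700000) = 17.870000
  x_1 = 2.700000 - (-0.117000)/17.870000 = 2.706547
Iteration 2:
  f(2.706547) = 0.000348
  f'(2.706547) = 17.976195
  x_2 = 2.706547 - 0.000348/17.976195 = 2.706528
Iteration 3:
  f(2.706528) = 0.000000
  f'(2.706528) = 17.975881
  x_3 = 2.706528 - 0.000000/17.975881 = 2.706528
Iteration 4:
  f(2.706528) = 0.000000
  f'(2.706528) = 17.975881
  x_4 = 2.706528 - 0.000000/17.975881 = 2.706528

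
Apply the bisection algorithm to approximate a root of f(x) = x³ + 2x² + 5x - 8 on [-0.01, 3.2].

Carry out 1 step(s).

f(x) = x³ + 2x² + 5x - 8
Initial interval: [-0.01, 3.2]

Iteration 1:
  c_1 = (-0.010000 + 3.200000)/2 = 1.595000
  f(c_1) = f(1.595000) = 9.120770
  f(a) × f(c) < 0, new interval: [-0.010000, 1.595000]

After 1 iteration(s), the approximation is c_1 = 1.595000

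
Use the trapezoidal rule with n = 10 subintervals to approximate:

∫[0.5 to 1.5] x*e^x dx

f(x) = x*e^x
a = 0.5, b = 1.5, n = 10
h = (b - a)/n = 0.100000

Trapezoidal rule: (h/2)[f(x₀) + 2f(x₁) + 2f(x₂) + ... + f(xₙ)]

x_0 = 0.5000, f(x_0) = 0.824361, coefficient = 1
x_1 = 0.6000, f(x_1) = 1.093271, coefficient = 2
x_2 = 0.7000, f(x_2) = 1.409627, coefficient = 2
x_3 = 0.8000, f(x_3) = 1.780433, coefficient = 2
x_4 = 0.9000, f(x_4) = 2.213643, coefficient = 2
x_5 = 1.0000, f(x_5) = 2.718282, coefficient = 2
x_6 = 1.1000, f(x_6) = 3.304583, coefficient = 2
x_7 = 1.2000, f(x_7) = 3.984140, coefficient = 2
x_8 = 1.3000, f(x_8) = 4.770086, coefficient = 2
x_9 = 1.4000, f(x_9) = 5.677280, coefficient = 2
x_10 = 1.5000, f(x_10) = 6.722534, coefficient = 1

I ≈ (0.100000/2) × 61.449582 = 3.072479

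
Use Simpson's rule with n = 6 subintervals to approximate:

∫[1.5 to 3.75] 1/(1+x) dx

f(x) = 1/(1+x)
a = 1.5, b = 3.75, n = 6
h = (b - a)/n = 0.375000

Simpson's rule: (h/3)[f(x₀) + 4f(x₁) + 2f(x₂) + ... + f(xₙ)]

x_0 = 1.5000, f(x_0) = 0.400000, coefficient = 1
x_1 = 1.8750, f(x_1) = 0.347826, coefficient = 4
x_2 = 2.2500, f(x_2) = 0.307692, coefficient = 2
x_3 = 2.6250, f(x_3) = 0.275862, coefficient = 4
x_4 = 3.0000, f(x_4) = 0.250000, coefficient = 2
x_5 = 3.3750, f(x_5) = 0.228571, coefficient = 4
x_6 = 3.7500, f(x_6) = 0.210526, coefficient = 1

I ≈ (0.375000/3) × 5.134949 = 0.641869
Exact value: 0.641854
Error: 0.000015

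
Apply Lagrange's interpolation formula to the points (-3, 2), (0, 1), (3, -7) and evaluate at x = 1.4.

Lagrange interpolation formula:
P(x) = Σ yᵢ × Lᵢ(x)
where Lᵢ(x) = Π_{j≠i} (x - xⱼ)/(xᵢ - xⱼ)

L_0(1.4) = (1.4 - 0)/(-3 - 0) × (1.4 - 3)/(-3 - 3) = -0.124444
L_1(1.4) = (1.4 - (-3))/(0 - (-3)) × (1.4 - 3)/(0 - 3) = 0.782222
L_2(1.4) = (1.4 - (-3))/(3 - (-3)) × (1.4 - 0)/(3 - 0) = 0.342222

P(1.4) = 2×L_0(1.4) + 1×L_1(1.4) + (-7)×L_2(1.4)
P(1.4) = -1.862222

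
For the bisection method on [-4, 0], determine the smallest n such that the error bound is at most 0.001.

We need (b-a)/2^n ≤ 0.001
(0 - (-4))/2^n ≤ 0.001
4/2^n ≤ 0.001
2^n ≥ 4000
n ≥ log₂(4000) = 11.97
n ≥ 12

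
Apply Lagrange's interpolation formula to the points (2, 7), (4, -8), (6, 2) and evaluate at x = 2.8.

Lagrange interpolation formula:
P(x) = Σ yᵢ × Lᵢ(x)
where Lᵢ(x) = Π_{j≠i} (x - xⱼ)/(xᵢ - xⱼ)

L_0(2.8) = (2.8 - 4)/(2 - 4) × (2.8 - 6)/(2 - 6) = 0.480000
L_1(2.8) = (2.8 - 2)/(4 - 2) × (2.8 - 6)/(4 - 6) = 0.640000
L_2(2.8) = (2.8 - 2)/(6 - 2) × (2.8 - 4)/(6 - 4) = -0.120000

P(2.8) = 7×L_0(2.8) + (-8)×L_1(2.8) + 2×L_2(2.8)
P(2.8) = -2.000000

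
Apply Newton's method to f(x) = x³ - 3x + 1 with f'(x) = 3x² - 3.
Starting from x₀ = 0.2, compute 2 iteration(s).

f(x) = x³ - 3x + 1
f'(x) = 3x² - 3
x₀ = 0.2

Newton-Raphson formula: x_{n+1} = x_n - f(x_n)/f'(x_n)

Iteration 1:
  f(0.200000) = 0.408000
  f'(0.200000) = -2.880000
  x_1 = 0.200000 - 0.408000/(-2.880000) = 0.341667
Iteration 2:
  f(0.341667) = 0.014885
  f'(0.341667) = -2.649792
  x_2 = 0.341667 - 0.014885/(-2.649792) = 0.347284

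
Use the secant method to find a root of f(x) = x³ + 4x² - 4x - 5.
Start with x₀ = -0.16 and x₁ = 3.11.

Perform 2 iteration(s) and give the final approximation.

f(x) = x³ + 4x² - 4x - 5
x₀ = -0.16, x₁ = 3.11

Secant formula: x_{n+1} = x_n - f(x_n)(x_n - x_{n-1})/(f(x_n) - f(x_{n-1}))

Iteration 1:
  f(-0.160000) = -4.261696
  f(3.110000) = 51.328631
  x_2 = 3.110000 - 51.328631×(3.110000 - (-0.160000))/(51.328631 - (-4.261696))
       = 0.090687
Iteration 2:
  f(3.110000) = 51.328631
  f(0.090687) = -5.329104
  x_3 = 0.090687 - (-5.329104)×(0.090687 - 3.110000)/(-5.329104 - 51.328631)
       = 0.374677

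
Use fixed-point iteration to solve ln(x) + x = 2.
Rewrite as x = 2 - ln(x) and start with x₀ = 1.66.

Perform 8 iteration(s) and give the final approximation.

Equation: ln(x) + x = 2
Fixed-point form: x = 2 - ln(x)
x₀ = 1.66

x_1 = g(1.660000) = 1.493182
x_2 = g(1.493182) = 1.599090
x_3 = g(1.599090) = 1.530565
x_4 = g(1.530565) = 1.574363
x_5 = g(1.574363) = 1.546149
x_6 = g(1.546149) = 1.564233
x_7 = g(1.564233) = 1.552605
x_8 = g(1.552605) = 1.560066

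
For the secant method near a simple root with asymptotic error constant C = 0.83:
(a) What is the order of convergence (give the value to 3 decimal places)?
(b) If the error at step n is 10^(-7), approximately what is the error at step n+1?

(a) Secant method has superlinear convergence with order φ = (1+√5)/2 ≈ 1.618.
    This means |e_{n+1}| ≈ C|e_n|^1.618.

(b) With |e_n| = 10^(-7) and C = 0.83:
    |e_{n+1}| ≈ 0.83 × (10^(-7))^1.618 = 0.83 × 10^(-11.33)

(a) ≈ 1.618 (golden ratio); (b) |e_{n+1}| ≈ 3.916e-12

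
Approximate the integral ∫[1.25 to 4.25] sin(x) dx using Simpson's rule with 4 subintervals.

f(x) = sin(x)
a = 1.25, b = 4.25, n = 4
h = (b - a)/n = 0.750000

Simpson's rule: (h/3)[f(x₀) + 4f(x₁) + 2f(x₂) + ... + f(xₙ)]

x_0 = 1.2500, f(x_0) = 0.948985, coefficient = 1
x_1 = 2.0000, f(x_1) = 0.909297, coefficient = 4
x_2 = 2.7500, f(x_2) = 0.381661, coefficient = 2
x_3 = 3.5000, f(x_3) = -0.350783, coefficient = 4
x_4 = 4.2500, f(x_4) = -0.894989, coefficient = 1

I ≈ (0.750000/3) × 3.051374 = 0.762844
Exact value: 0.761410
Error: 0.001434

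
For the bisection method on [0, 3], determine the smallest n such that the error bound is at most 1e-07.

We need (b-a)/2^n ≤ 1e-07
(3 - 0)/2^n ≤ 1e-07
3/2^n ≤ 1e-07
2^n ≥ 30000000
n ≥ log₂(30000000) = 24.84
n ≥ 25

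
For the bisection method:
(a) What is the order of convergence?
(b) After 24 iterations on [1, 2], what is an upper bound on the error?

(a) Bisection has linear (order 1) convergence; the error is halved each step.

(b) Error bound = (b-a)/2^n = (2 - 1)/2^{24}
    = 1/2^{24}

(a) 1 (linear); (b) error ≤ 5.96e-08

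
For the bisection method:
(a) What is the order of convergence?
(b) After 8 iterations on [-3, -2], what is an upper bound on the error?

(a) Bisection has linear (order 1) convergence; the error is halved each step.

(b) Error bound = (b-a)/2^n = (-2 - (-3))/2^{8}
    = 1/2^{8}

(a) 1 (linear); (b) error ≤ 3.91e-03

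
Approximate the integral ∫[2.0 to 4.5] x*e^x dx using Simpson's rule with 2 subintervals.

f(x) = x*e^x
a = 2.0, b = 4.5, n = 2
h = (b - a)/n = 1.250000

Simpson's rule: (h/3)[f(x₀) + 4f(x₁) + 2f(x₂) + ... + f(xₙ)]

x_0 = 2.0000, f(x_0) = 14.778112, coefficient = 1
x_1 = 3.2500, f(x_1) = 83.818605, coefficient = 4
x_2 = 4.5000, f(x_2) = 405.077091, coefficient = 1

I ≈ (1.250000/3) × 755.129622 = 314.637342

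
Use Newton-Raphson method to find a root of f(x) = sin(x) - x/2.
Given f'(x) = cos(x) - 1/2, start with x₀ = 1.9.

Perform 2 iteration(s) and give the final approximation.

f(x) = sin(x) - x/2
f'(x) = cos(x) - 1/2
x₀ = 1.9

Newton-Raphson formula: x_{n+1} = x_n - f(x_n)/f'(x_n)

Iteration 1:
  f(1.900000) = -0.003700
  f'(1.900000) = -0.823290
  x_1 = 1.900000 - (-0.003700)/(-0.823290) = 1.895506
Iteration 2:
  f(1.895506) = -0.000010
  f'(1.895506) = -0.819034
  x_2 = 1.895506 - (-0.000010)/(-0.819034) = 1.895494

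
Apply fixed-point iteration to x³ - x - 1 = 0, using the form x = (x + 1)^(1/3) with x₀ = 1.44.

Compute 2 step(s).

Equation: x³ - x - 1 = 0
Fixed-point form: x = (x + 1)^(1/3)
x₀ = 1.44

x_1 = g(1.440000) = 1.346263
x_2 = g(1.346263) = 1.328798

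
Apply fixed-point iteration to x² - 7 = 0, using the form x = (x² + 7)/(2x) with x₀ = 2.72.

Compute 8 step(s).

Equation: x² - 7 = 0
Fixed-point form: x = (x² + 7)/(2x)
x₀ = 2.72

x_1 = g(2.720000) = 2.646765
x_2 = g(2.646765) = 2.645752
x_3 = g(2.645752) = 2.645751
x_4 = g(2.645751) = 2.645751
x_5 = g(2.645751) = 2.645751
x_6 = g(2.645751) = 2.645751
x_7 = g(2.645751) = 2.645751
x_8 = g(2.645751) = 2.645751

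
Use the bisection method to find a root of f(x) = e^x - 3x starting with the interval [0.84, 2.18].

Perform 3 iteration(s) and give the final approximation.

f(x) = e^x - 3x
Initial interval: [0.84, 2.18]

Iteration 1:
  c_1 = (0.840000 + 2.180000)/2 = 1.510000
  f(c_1) = f(1.510000) = -0.003269
  f(a) × f(c) ≥ 0, new interval: [1.510000, 2.180000]
Iteration 2:
  c_2 = (1.510000 + 2.180000)/2 = 1.845000
  f(c_2) = f(1.845000) = 0.793100
  f(a) × f(c) < 0, new interval: [1.510000, 1.845000]
Iteration 3:
  c_3 = (1.510000 + 1.845000)/2 = 1.677500
  f(c_3) = f(1.677500) = 0.319659
  f(a) × f(c) < 0, new interval: [1.510000, 1.677500]

After 3 iteration(s), the approximation is c_3 = 1.677500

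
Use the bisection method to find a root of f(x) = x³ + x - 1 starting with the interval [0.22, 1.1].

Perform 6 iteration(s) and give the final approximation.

f(x) = x³ + x - 1
Initial interval: [0.22, 1.1]

Iteration 1:
  c_1 = (0.220000 + 1.100000)/2 = 0.660000
  f(c_1) = f(0.660000) = -0.052504
  f(a) × f(c) ≥ 0, new interval: [0.660000, 1.100000]
Iteration 2:
  c_2 = (0.660000 + 1.100000)/2 = 0.880000
  f(c_2) = f(0.880000) = 0.561472
  f(a) × f(c) < 0, new interval: [0.660000, 0.880000]
Iteration 3:
  c_3 = (0.660000 + 0.880000)/2 = 0.770000
  f(c_3) = f(0.770000) = 0.226533
  f(a) × f(c) < 0, new interval: [0.660000, 0.770000]
Iteration 4:
  c_4 = (0.660000 + 0.770000)/2 = 0.715000
  f(c_4) = f(0.715000) = 0.080526
  f(a) × f(c) < 0, new interval: [0.660000, 0.715000]
Iteration 5:
  c_5 = (0.660000 + 0.715000)/2 = 0.687500
  f(c_5) = f(0.687500) = 0.012451
  f(a) × f(c) < 0, new interval: [0.660000, 0.687500]
Iteration 6:
  c_6 = (0.660000 + 0.687500)/2 = 0.673750
  f(c_6) = f(0.673750) = -0.020409
  f(a) × f(c) ≥ 0, new interval: [0.673750, 0.687500]

After 6 iteration(s), the approximation is c_6 = 0.673750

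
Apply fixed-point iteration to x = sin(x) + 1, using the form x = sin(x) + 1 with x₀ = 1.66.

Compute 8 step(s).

Equation: x = sin(x) + 1
Fixed-point form: x = sin(x) + 1
x₀ = 1.66

x_1 = g(1.660000) = 1.996024
x_2 = g(1.996024) = 1.910945
x_3 = g(1.910945) = 1.942705
x_4 = g(1.942705) = 1.931635
x_5 = g(1.931635) = 1.935601
x_6 = g(1.935601) = 1.934193
x_7 = g(1.934193) = 1.934695
x_8 = g(1.934695) = 1.934516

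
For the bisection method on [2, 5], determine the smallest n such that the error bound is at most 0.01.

We need (b-a)/2^n ≤ 0.01
(5 - 2)/2^n ≤ 0.01
3/2^n ≤ 0.01
2^n ≥ 300
n ≥ log₂(300) = 8.23
n ≥ 9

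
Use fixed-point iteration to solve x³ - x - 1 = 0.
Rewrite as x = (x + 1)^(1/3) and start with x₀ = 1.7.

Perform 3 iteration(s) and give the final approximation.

Equation: x³ - x - 1 = 0
Fixed-point form: x = (x + 1)^(1/3)
x₀ = 1.7

x_1 = g(1.700000) = 1.392477
x_2 = g(1.392477) = 1.337465
x_3 = g(1.337465) = 1.327135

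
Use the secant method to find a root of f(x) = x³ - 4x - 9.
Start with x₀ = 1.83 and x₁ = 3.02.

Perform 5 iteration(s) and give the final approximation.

f(x) = x³ - 4x - 9
x₀ = 1.83, x₁ = 3.02

Secant formula: x_{n+1} = x_n - f(x_n)(x_n - x_{n-1})/(f(x_n) - f(x_{n-1}))

Iteration 1:
  f(1.830000) = -10.191513
  f(3.020000) = 6.463608
  x_2 = 3.020000 - 6.463608×(3.020000 - 1.830000)/(6.463608 - (-10.191513))
       = 2.558178
Iteration 2:
  f(3.020000) = 6.463608
  f(2.558178) = -2.491285
  x_3 = 2.558178 - (-2.491285)×(2.558178 - 3.020000)/(-2.491285 - 6.463608)
       = 2.686659
Iteration 3:
  f(2.558178) = -2.491285
  f(2.686659) = -0.353965
  x_4 = 2.686659 - (-0.353965)×(2.686659 - 2.558178)/(-0.353965 - (-2.491285))
       = 2.707937
Iteration 4:
  f(2.686659) = -0.353965
  f(2.707937) = 0.025342
  x_5 = 2.707937 - 0.025342×(2.707937 - 2.686659)/(0.025342 - (-0.353965))
       = 2.706515
Iteration 5:
  f(2.707937) = 0.025342
  f(2.706515) = -0.000229
  x_6 = 2.706515 - (-0.000229)×(2.706515 - 2.707937)/(-0.000229 - 0.025342)
       = 2.706528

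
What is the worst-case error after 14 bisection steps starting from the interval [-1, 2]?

Bisection error bound: |error| ≤ (b-a)/2^n
|error| ≤ (2 - (-1))/2^14 = 3/2^14
|error| ≤ 0.0001831055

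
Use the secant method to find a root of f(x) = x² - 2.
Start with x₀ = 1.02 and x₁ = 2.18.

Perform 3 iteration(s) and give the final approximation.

f(x) = x² - 2
x₀ = 1.02, x₁ = 2.18

Secant formula: x_{n+1} = x_n - f(x_n)(x_n - x_{n-1})/(f(x_n) - f(x_{n-1}))

Iteration 1:
  f(1.020000) = -0.959600
  f(2.180000) = 2.752400
  x_2 = 2.180000 - 2.752400×(2.180000 - 1.020000)/(2.752400 - (-0.959600))
       = 1.319875
Iteration 2:
  f(2.180000) = 2.752400
  f(1.319875) = -0.257930
  x_3 = 1.319875 - (-0.257930)×(1.319875 - 2.180000)/(-0.257930 - 2.752400)
       = 1.393572
Iteration 3:
  f(1.319875) = -0.257930
  f(1.393572) = -0.057957
  x_4 = 1.393572 - (-0.057957)×(1.393572 - 1.319875)/(-0.057957 - (-0.257930))
       = 1.414931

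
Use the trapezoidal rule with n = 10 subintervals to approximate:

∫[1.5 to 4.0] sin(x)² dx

f(x) = sin(x)²
a = 1.5, b = 4.0, n = 10
h = (b - a)/n = 0.250000

Trapezoidal rule: (h/2)[f(x₀) + 2f(x₁) + 2f(x₂) + ... + f(xₙ)]

x_0 = 1.5000, f(x_0) = 0.994996, coefficient = 1
x_1 = 1.7500, f(x_1) = 0.968228, coefficient = 2
x_2 = 2.0000, f(x_2) = 0.826822, coefficient = 2
x_3 = 2.2500, f(x_3) = 0.605398, coefficient = 2
x_4 = 2.5000, f(x_4) = 0.358169, coefficient = 2
x_5 = 2.7500, f(x_5) = 0.145665, coefficient = 2
x_6 = 3.0000, f(x_6) = 0.019915, coefficient = 2
x_7 = 3.2500, f(x_7) = 0.011706, coefficient = 2
x_8 = 3.5000, f(x_8) = 0.123049, coefficient = 2
x_9 = 3.7500, f(x_9) = 0.326682, coefficient = 2
x_10 = 4.0000, f(x_10) = 0.572750, coefficient = 1

I ≈ (0.250000/2) × 8.339015 = 1.042377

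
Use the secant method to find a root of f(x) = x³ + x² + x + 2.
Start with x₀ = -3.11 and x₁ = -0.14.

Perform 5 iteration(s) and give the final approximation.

f(x) = x³ + x² + x + 2
x₀ = -3.11, x₁ = -0.14

Secant formula: x_{n+1} = x_n - f(x_n)(x_n - x_{n-1})/(f(x_n) - f(x_{n-1}))

Iteration 1:
  f(-3.110000) = -21.518131
  f(-0.140000) = 1.876856
  x_2 = -0.140000 - 1.876856×(-0.140000 - (-3.110000))/(1.876856 - (-21.518131))
       = -0.378267
Iteration 2:
  f(-0.140000) = 1.876856
  f(-0.378267) = 1.710694
  x_3 = -0.378267 - 1.710694×(-0.378267 - (-0.140000))/(1.710694 - 1.876856)
       = -2.831310
Iteration 3:
  f(-0.378267) = 1.710694
  f(-2.831310) = -15.511678
  x_4 = -2.831310 - (-15.511678)×(-2.831310 - (-0.378267))/(-15.511678 - 1.710694)
       = -0.621928
Iteration 4:
  f(-2.831310) = -15.511678
  f(-0.621928) = 1.524309
  x_5 = -0.621928 - 1.524309×(-0.621928 - (-2.831310))/(1.524309 - (-15.511678))
       = -0.819614
Iteration 5:
  f(-0.621928) = 1.524309
  f(-0.819614) = 1.301564
  x_6 = -0.819614 - 1.301564×(-0.819614 - (-0.621928))/(1.301564 - 1.524309)
       = -1.974752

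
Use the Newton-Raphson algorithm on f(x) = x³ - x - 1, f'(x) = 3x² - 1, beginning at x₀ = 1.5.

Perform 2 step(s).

f(x) = x³ - x - 1
f'(x) = 3x² - 1
x₀ = 1.5

Newton-Raphson formula: x_{n+1} = x_n - f(x_n)/f'(x_n)

Iteration 1:
  f(1.500000) = 0.875000
  f'(1.500000) = 5.750000
  x_1 = 1.500000 - 0.875000/5.750000 = 1.347826
Iteration 2:
  f(1.347826) = 0.100682
  f'(1.347826) = 4.449905
  x_2 = 1.347826 - 0.100682/4.449905 = 1.325200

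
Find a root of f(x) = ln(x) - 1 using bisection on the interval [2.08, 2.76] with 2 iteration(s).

f(x) = ln(x) - 1
Initial interval: [2.08, 2.76]

Iteration 1:
  c_1 = (2.080000 + 2.760000)/2 = 2.420000
  f(c_1) = f(2.420000) = -0.116232
  f(a) × f(c) ≥ 0, new interval: [2.420000, 2.760000]
Iteration 2:
  c_2 = (2.420000 + 2.760000)/2 = 2.590000
  f(c_2) = f(2.590000) = -0.048342
  f(a) × f(c) ≥ 0, new interval: [2.590000, 2.760000]

After 2 iteration(s), the approximation is c_2 = 2.590000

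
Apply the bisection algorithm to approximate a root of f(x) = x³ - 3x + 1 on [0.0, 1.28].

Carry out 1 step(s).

f(x) = x³ - 3x + 1
Initial interval: [0.0, 1.28]

Iteration 1:
  c_1 = (0.000000 + 1.280000)/2 = 0.640000
  f(c_1) = f(0.640000) = -0.657856
  f(a) × f(c) < 0, new interval: [0.000000, 0.640000]

After 1 iteration(s), the approximation is c_1 = 0.640000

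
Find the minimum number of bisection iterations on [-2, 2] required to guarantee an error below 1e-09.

We need (b-a)/2^n ≤ 1e-09
(2 - (-2))/2^n ≤ 1e-09
4/2^n ≤ 1e-09
2^n ≥ 4000000000
n ≥ log₂(4000000000) = 31.90
n ≥ 32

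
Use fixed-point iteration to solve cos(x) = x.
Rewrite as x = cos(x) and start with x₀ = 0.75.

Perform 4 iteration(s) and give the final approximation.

Equation: cos(x) = x
Fixed-point form: x = cos(x)
x₀ = 0.75

x_1 = g(0.750000) = 0.731689
x_2 = g(0.731689) = 0.744047
x_3 = g(0.744047) = 0.735734
x_4 = g(0.735734) = 0.741339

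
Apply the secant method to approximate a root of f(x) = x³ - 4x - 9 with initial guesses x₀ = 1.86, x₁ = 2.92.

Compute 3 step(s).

f(x) = x³ - 4x - 9
x₀ = 1.86, x₁ = 2.92

Secant formula: x_{n+1} = x_n - f(x_n)(x_n - x_{n-1})/(f(x_n) - f(x_{n-1}))

Iteration 1:
  f(1.860000) = -10.005144
  f(2.920000) = 4.217088
  x_2 = 2.920000 - 4.217088×(2.920000 - 1.860000)/(4.217088 - (-10.005144))
       = 2.605695
Iteration 2:
  f(2.920000) = 4.217088
  f(2.605695) = -1.731026
  x_3 = 2.605695 - (-1.731026)×(2.605695 - 2.920000)/(-1.731026 - 4.217088)
       = 2.697165
Iteration 3:
  f(2.605695) = -1.731026
  f(2.697165) = -0.167603
  x_4 = 2.697165 - (-0.167603)×(2.697165 - 2.605695)/(-0.167603 - (-1.731026))
       = 2.706970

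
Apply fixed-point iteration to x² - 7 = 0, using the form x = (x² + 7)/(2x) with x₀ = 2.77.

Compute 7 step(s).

Equation: x² - 7 = 0
Fixed-point form: x = (x² + 7)/(2x)
x₀ = 2.77

x_1 = g(2.770000) = 2.648538
x_2 = g(2.648538) = 2.645753
x_3 = g(2.645753) = 2.645751
x_4 = g(2.645751) = 2.645751
x_5 = g(2.645751) = 2.645751
x_6 = g(2.645751) = 2.645751
x_7 = g(2.645751) = 2.645751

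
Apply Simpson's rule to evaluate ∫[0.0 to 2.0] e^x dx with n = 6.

f(x) = e^x
a = 0.0, b = 2.0, n = 6
h = (b - a)/n = 0.333333

Simpson's rule: (h/3)[f(x₀) + 4f(x₁) + 2f(x₂) + ... + f(xₙ)]

x_0 = 0.0000, f(x_0) = 1.000000, coefficient = 1
x_1 = 0.3333, f(x_1) = 1.395612, coefficient = 4
x_2 = 0.6667, f(x_2) = 1.947734, coefficient = 2
x_3 = 1.0000, f(x_3) = 2.718282, coefficient = 4
x_4 = 1.3333, f(x_4) = 3.793668, coefficient = 2
x_5 = 1.6667, f(x_5) = 5.294490, coefficient = 4
x_6 = 2.0000, f(x_6) = 7.389056, coefficient = 1

I ≈ (0.333333/3) × 57.505397 = 6.389489
Exact value: 6.389056
Error: 0.000432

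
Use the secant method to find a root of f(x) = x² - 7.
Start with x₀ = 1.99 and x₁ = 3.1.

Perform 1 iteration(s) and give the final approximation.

f(x) = x² - 7
x₀ = 1.99, x₁ = 3.1

Secant formula: x_{n+1} = x_n - f(x_n)(x_n - x_{n-1})/(f(x_n) - f(x_{n-1}))

Iteration 1:
  f(1.990000) = -3.039900
  f(3.100000) = 2.610000
  x_2 = 3.100000 - 2.610000×(3.100000 - 1.990000)/(2.610000 - (-3.039900))
       = 2.587230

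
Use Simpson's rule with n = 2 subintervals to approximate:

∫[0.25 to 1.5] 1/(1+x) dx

f(x) = 1/(1+x)
a = 0.25, b = 1.5, n = 2
h = (b - a)/n = 0.625000

Simpson's rule: (h/3)[f(x₀) + 4f(x₁) + 2f(x₂) + ... + f(xₙ)]

x_0 = 0.2500, f(x_0) = 0.800000, coefficient = 1
x_1 = 0.8750, f(x_1) = 0.533333, coefficient = 4
x_2 = 1.5000, f(x_2) = 0.400000, coefficient = 1

I ≈ (0.625000/3) × 3.333333 = 0.694444
Exact value: 0.693147
Error: 0.001297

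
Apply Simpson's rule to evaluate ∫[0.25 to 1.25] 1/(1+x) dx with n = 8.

f(x) = 1/(1+x)
a = 0.25, b = 1.25, n = 8
h = (b - a)/n = 0.125000

Simpson's rule: (h/3)[f(x₀) + 4f(x₁) + 2f(x₂) + ... + f(xₙ)]

x_0 = 0.2500, f(x_0) = 0.800000, coefficient = 1
x_1 = 0.3750, f(x_1) = 0.727273, coefficient = 4
x_2 = 0.5000, f(x_2) = 0.666667, coefficient = 2
x_3 = 0.6250, f(x_3) = 0.615385, coefficient = 4
x_4 = 0.7500, f(x_4) = 0.571429, coefficient = 2
x_5 = 0.8750, f(x_5) = 0.533333, coefficient = 4
x_6 = 1.0000, f(x_6) = 0.500000, coefficient = 2
x_7 = 1.1250, f(x_7) = 0.470588, coefficient = 4
x_8 = 1.2500, f(x_8) = 0.444444, coefficient = 1

I ≈ (0.125000/3) × 14.106951 = 0.587790
Exact value: 0.587787
Error: 0.000003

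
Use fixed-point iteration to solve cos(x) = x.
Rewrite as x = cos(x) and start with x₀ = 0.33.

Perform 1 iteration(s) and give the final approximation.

Equation: cos(x) = x
Fixed-point form: x = cos(x)
x₀ = 0.33

x_1 = g(0.330000) = 0.946042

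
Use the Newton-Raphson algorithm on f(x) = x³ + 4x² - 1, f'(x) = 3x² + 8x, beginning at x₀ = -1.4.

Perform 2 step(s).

f(x) = x³ + 4x² - 1
f'(x) = 3x² + 8x
x₀ = -1.4

Newton-Raphson formula: x_{n+1} = x_n - f(x_n)/f'(x_n)

Iteration 1:
  f(-1.400000) = 4.096000
  f'(-1.400000) = -5.320000
  x_1 = -1.400000 - 4.096000/(-5.320000) = -0.630075
Iteration 2:
  f(-0.630075) = 0.337842
  f'(-0.630075) = -3.849617
  x_2 = -0.630075 - 0.337842/(-3.849617) = -0.542315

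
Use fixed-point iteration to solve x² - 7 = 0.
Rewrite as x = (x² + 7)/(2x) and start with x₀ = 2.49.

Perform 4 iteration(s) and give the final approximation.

Equation: x² - 7 = 0
Fixed-point form: x = (x² + 7)/(2x)
x₀ = 2.49

x_1 = g(2.490000) = 2.650622
x_2 = g(2.650622) = 2.645756
x_3 = g(2.645756) = 2.645751
x_4 = g(2.645751) = 2.645751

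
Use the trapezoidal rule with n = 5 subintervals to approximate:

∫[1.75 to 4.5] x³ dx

f(x) = x³
a = 1.75, b = 4.5, n = 5
h = (b - a)/n = 0.550000

Trapezoidal rule: (h/2)[f(x₀) + 2f(x₁) + 2f(x₂) + ... + f(xₙ)]

x_0 = 1.7500, f(x_0) = 5.359375, coefficient = 1
x_1 = 2.3000, f(x_1) = 12.167000, coefficient = 2
x_2 = 2.8500, f(x_2) = 23.149125, coefficient = 2
x_3 = 3.4000, f(x_3) = 39.304000, coefficient = 2
x_4 = 3.9500, f(x_4) = 61.629875, coefficient = 2
x_5 = 4.5000, f(x_5) = 91.125000, coefficient = 1

I ≈ (0.550000/2) × 368.984375 = 101.470703
Exact value: 100.170898
Error: 1.299805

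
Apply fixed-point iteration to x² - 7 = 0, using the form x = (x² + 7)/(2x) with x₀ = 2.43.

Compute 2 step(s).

Equation: x² - 7 = 0
Fixed-point form: x = (x² + 7)/(2x)
x₀ = 2.43

x_1 = g(2.430000) = 2.655329
x_2 = g(2.655329) = 2.645769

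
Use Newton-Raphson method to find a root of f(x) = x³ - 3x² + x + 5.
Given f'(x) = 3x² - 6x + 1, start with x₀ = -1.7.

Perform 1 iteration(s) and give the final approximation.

f(x) = x³ - 3x² + x + 5
f'(x) = 3x² - 6x + 1
x₀ = -1.7

Newton-Raphson formula: x_{n+1} = x_n - f(x_n)/f'(x_n)

Iteration 1:
  f(-1.700000) = -10.283000
  f'(-1.700000) = 19.870000
  x_1 = -1.700000 - (-10.283000)/19.870000 = -1.182486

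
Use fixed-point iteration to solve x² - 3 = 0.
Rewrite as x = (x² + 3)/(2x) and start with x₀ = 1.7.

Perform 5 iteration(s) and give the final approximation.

Equation: x² - 3 = 0
Fixed-point form: x = (x² + 3)/(2x)
x₀ = 1.7

x_1 = g(1.700000) = 1.732353
x_2 = g(1.732353) = 1.732051
x_3 = g(1.732051) = 1.732051
x_4 = g(1.732051) = 1.732051
x_5 = g(1.732051) = 1.732051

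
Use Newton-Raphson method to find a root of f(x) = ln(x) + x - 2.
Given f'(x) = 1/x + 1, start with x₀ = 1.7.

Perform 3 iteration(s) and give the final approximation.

f(x) = ln(x) + x - 2
f'(x) = 1/x + 1
x₀ = 1.7

Newton-Raphson formula: x_{n+1} = x_n - f(x_n)/f'(x_n)

Iteration 1:
  f(1.700000) = 0.230628
  f'(1.700000) = 1.588235
  x_1 = 1.700000 - 0.230628/1.588235 = 1.554790
Iteration 2:
  f(1.554790) = -0.003870
  f'(1.554790) = 1.643174
  x_2 = 1.554790 - (-0.003870)/1.643174 = 1.557145
Iteration 3:
  f(1.557145) = -0.000001
  f'(1.557145) = 1.642201
  x_3 = 1.557145 - (-0.000001)/1.642201 = 1.557146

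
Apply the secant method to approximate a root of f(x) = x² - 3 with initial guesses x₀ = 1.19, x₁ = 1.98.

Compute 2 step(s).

f(x) = x² - 3
x₀ = 1.19, x₁ = 1.98

Secant formula: x_{n+1} = x_n - f(x_n)(x_n - x_{n-1})/(f(x_n) - f(x_{n-1}))

Iteration 1:
  f(1.190000) = -1.583900
  f(1.980000) = 0.920400
  x_2 = 1.980000 - 0.920400×(1.980000 - 1.190000)/(0.920400 - (-1.583900))
       = 1.689653
Iteration 2:
  f(1.980000) = 0.920400
  f(1.689653) = -0.145073
  x_3 = 1.689653 - (-0.145073)×(1.689653 - 1.980000)/(-0.145073 - 0.920400)
       = 1.729186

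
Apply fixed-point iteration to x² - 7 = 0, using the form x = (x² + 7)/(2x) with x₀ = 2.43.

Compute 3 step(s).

Equation: x² - 7 = 0
Fixed-point form: x = (x² + 7)/(2x)
x₀ = 2.43

x_1 = g(2.430000) = 2.655329
x_2 = g(2.655329) = 2.645769
x_3 = g(2.645769) = 2.645751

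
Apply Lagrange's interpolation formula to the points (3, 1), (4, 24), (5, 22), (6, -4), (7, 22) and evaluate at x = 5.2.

Lagrange interpolation formula:
P(x) = Σ yᵢ × Lᵢ(x)
where Lᵢ(x) = Π_{j≠i} (x - xⱼ)/(xᵢ - xⱼ)

L_0(5.2) = (5.2 - 4)/(3 - 4) × (5.2 - 5)/(3 - 5) × (5.2 - 6)/(3 - 6) × (5.2 - 7)/(3 - 7) = 0.014400
L_1(5.2) = (5.2 - 3)/(4 - 3) × (5.2 - 5)/(4 - 5) × (5.2 - 6)/(4 - 6) × (5.2 - 7)/(4 - 7) = -0.105600
L_2(5.2) = (5.2 - 3)/(5 - 3) × (5.2 - 4)/(5 - 4) × (5.2 - 6)/(5 - 6) × (5.2 - 7)/(5 - 7) = 0.950400
L_3(5.2) = (5.2 - 3)/(6 - 3) × (5.2 - 4)/(6 - 4) × (5.2 - 5)/(6 - 5) × (5.2 - 7)/(6 - 7) = 0.158400
L_4(5.2) = (5.2 - 3)/(7 - 3) × (5.2 - 4)/(7 - 4) × (5.2 - 5)/(7 - 5) × (5.2 - 6)/(7 - 6) = -0.017600

P(5.2) = 1×L_0(5.2) + 24×L_1(5.2) + 22×L_2(5.2) + (-4)×L_3(5.2) + 22×L_4(5.2)
P(5.2) = 17.368000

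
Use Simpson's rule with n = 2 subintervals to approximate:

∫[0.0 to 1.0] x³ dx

f(x) = x³
a = 0.0, b = 1.0, n = 2
h = (b - a)/n = 0.500000

Simpson's rule: (h/3)[f(x₀) + 4f(x₁) + 2f(x₂) + ... + f(xₙ)]

x_0 = 0.0000, f(x_0) = 0.000000, coefficient = 1
x_1 = 0.5000, f(x_1) = 0.125000, coefficient = 4
x_2 = 1.0000, f(x_2) = 1.000000, coefficient = 1

I ≈ (0.500000/3) × 1.500000 = 0.250000
Exact value: 0.250000
Error: 0.000000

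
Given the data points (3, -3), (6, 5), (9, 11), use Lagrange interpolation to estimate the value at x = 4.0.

Lagrange interpolation formula:
P(x) = Σ yᵢ × Lᵢ(x)
where Lᵢ(x) = Π_{j≠i} (x - xⱼ)/(xᵢ - xⱼ)

L_0(4.0) = (4.0 - 6)/(3 - 6) × (4.0 - 9)/(3 - 9) = 0.555556
L_1(4.0) = (4.0 - 3)/(6 - 3) × (4.0 - 9)/(6 - 9) = 0.555556
L_2(4.0) = (4.0 - 3)/(9 - 3) × (4.0 - 6)/(9 - 6) = -0.111111

P(4.0) = (-3)×L_0(4.0) + 5×L_1(4.0) + 11×L_2(4.0)
P(4.0) = -0.111111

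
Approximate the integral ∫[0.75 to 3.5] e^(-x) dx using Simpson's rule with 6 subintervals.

f(x) = e^(-x)
a = 0.75, b = 3.5, n = 6
h = (b - a)/n = 0.458333

Simpson's rule: (h/3)[f(x₀) + 4f(x₁) + 2f(x₂) + ... + f(xₙ)]

x_0 = 0.7500, f(x_0) = 0.472367, coefficient = 1
x_1 = 1.2083, f(x_1) = 0.298695, coefficient = 4
x_2 = 1.6667, f(x_2) = 0.188876, coefficient = 2
x_3 = 2.1250, f(x_3) = 0.119433, coefficient = 4
x_4 = 2.5833, f(x_4) = 0.075522, coefficient = 2
x_5 = 3.0417, f(x_5) = 0.047755, coefficient = 4
x_6 = 3.5000, f(x_6) = 0.030197, coefficient = 1

I ≈ (0.458333/3) × 2.894890 = 0.442275
Exact value: 0.442169
Error: 0.000106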